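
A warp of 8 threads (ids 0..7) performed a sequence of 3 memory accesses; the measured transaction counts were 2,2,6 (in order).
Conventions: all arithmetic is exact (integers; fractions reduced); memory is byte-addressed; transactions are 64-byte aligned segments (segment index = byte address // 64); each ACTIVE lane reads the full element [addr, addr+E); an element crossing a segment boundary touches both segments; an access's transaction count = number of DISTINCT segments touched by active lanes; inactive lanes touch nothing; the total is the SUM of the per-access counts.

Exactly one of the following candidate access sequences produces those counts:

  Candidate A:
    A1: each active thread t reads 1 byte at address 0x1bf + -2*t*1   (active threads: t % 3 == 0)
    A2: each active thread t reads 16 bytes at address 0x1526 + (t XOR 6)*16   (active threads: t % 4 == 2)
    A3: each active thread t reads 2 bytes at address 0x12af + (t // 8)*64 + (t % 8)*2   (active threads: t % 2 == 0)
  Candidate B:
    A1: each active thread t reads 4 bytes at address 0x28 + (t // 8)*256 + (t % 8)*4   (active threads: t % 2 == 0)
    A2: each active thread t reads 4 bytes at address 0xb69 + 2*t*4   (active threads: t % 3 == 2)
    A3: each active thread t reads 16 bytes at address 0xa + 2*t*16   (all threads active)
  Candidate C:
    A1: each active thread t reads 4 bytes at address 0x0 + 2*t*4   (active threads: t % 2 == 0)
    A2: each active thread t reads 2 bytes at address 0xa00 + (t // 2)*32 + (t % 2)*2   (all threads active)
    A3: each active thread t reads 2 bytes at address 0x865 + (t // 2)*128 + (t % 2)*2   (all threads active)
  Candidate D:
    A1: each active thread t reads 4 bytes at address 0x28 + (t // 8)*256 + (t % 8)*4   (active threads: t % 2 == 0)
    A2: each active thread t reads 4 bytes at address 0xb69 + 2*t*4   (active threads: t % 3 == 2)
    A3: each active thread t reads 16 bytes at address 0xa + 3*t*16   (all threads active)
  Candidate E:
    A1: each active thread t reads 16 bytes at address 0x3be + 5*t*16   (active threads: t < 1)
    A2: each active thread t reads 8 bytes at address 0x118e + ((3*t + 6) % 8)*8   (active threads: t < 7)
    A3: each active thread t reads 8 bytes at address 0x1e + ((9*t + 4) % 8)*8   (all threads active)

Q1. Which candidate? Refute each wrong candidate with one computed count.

A: A1 gives 1 transaction, not 2
B: A3 gives 4 transactions, not 6
C: A1 gives 1 transaction, not 2
E: A3 gives 2 transactions, not 6
D: all counts match (2,2,6)

Answer: D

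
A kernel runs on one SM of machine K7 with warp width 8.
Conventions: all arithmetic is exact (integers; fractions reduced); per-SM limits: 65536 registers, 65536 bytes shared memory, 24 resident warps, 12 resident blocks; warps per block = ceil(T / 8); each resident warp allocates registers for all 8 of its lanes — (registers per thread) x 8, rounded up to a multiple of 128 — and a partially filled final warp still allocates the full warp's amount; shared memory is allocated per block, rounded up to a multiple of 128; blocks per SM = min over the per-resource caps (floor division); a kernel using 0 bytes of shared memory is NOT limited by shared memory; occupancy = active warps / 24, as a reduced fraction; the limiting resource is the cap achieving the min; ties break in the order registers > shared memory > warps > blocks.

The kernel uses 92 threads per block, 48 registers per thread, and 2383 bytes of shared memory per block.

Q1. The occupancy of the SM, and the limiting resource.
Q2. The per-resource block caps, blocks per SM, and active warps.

Answer: occupancy 1, limited by warps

registers: 14 blocks
shared memory: 26 blocks
warps: 2 blocks
blocks: 12 blocks

Answer: 2 blocks, 24 active warps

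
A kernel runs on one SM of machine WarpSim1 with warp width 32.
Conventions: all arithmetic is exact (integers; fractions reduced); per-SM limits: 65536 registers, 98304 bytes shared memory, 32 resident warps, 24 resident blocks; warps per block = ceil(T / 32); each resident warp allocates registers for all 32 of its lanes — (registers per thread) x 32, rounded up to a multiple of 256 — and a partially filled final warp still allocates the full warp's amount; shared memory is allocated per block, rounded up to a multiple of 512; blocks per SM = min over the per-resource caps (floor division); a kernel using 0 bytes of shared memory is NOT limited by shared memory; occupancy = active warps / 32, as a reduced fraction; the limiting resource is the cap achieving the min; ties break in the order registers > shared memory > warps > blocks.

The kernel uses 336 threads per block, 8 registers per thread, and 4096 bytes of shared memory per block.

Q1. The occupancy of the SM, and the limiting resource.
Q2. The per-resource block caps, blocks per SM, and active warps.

Answer: occupancy 11/16, limited by warps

registers: 23 blocks
shared memory: 24 blocks
warps: 2 blocks
blocks: 24 blocks

Answer: 2 blocks, 22 active warps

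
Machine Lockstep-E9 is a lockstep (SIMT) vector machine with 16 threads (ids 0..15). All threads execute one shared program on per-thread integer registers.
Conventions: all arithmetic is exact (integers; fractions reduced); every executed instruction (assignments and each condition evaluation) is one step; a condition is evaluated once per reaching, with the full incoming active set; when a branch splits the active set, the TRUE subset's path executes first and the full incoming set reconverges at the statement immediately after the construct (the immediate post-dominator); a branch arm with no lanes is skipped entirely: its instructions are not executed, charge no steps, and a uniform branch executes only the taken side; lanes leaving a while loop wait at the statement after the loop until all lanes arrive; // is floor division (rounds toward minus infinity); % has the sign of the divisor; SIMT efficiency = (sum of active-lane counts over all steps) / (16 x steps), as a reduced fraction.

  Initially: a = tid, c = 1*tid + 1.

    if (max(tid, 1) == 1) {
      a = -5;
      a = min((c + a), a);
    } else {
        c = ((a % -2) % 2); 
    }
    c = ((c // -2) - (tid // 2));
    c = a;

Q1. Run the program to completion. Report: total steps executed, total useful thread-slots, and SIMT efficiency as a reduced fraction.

Answer: 6 steps, 66 useful, 11/16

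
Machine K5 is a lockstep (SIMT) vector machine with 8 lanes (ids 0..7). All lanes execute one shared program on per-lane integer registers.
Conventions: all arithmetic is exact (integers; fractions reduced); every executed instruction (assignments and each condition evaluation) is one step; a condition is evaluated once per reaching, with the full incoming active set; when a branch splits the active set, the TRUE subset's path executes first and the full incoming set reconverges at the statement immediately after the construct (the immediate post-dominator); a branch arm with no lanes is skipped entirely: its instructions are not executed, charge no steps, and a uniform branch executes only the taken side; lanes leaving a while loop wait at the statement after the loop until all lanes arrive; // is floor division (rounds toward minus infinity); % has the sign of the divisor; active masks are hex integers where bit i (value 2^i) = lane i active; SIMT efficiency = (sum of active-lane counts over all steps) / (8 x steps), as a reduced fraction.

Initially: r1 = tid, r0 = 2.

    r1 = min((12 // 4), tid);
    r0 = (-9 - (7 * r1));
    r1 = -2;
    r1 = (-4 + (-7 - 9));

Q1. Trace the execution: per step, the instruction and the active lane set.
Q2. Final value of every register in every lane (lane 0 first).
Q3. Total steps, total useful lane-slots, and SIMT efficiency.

step 0: r1 <- min((12 // 4), tid)    0xff
step 1: r0 <- (-9 - (7 * r1))        0xff
step 2: r1 <- -2                     0xff
step 3: r1 <- (-4 + (-7 - 9))        0xff

Answer: 4 steps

r1: -20,-20,-20,-20,-20,-20,-20,-20
r0: -9,-16,-23,-30,-30,-30,-30,-30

steps = 4; useful = 32; efficiency = 32/32 = 1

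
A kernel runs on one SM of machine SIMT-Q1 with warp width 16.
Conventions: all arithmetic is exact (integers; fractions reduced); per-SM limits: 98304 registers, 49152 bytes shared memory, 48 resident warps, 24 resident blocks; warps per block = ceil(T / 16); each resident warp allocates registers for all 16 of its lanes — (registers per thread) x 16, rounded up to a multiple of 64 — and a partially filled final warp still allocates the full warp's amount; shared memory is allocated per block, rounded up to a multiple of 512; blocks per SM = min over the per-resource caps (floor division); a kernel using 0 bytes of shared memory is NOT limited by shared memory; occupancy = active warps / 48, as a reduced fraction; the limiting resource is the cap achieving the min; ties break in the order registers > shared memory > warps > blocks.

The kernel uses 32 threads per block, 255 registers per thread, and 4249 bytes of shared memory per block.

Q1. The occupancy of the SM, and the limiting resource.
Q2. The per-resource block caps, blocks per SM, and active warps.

Answer: occupancy 5/12, limited by shared memory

registers: 12 blocks
shared memory: 10 blocks
warps: 24 blocks
blocks: 24 blocks

Answer: 10 blocks, 20 active warps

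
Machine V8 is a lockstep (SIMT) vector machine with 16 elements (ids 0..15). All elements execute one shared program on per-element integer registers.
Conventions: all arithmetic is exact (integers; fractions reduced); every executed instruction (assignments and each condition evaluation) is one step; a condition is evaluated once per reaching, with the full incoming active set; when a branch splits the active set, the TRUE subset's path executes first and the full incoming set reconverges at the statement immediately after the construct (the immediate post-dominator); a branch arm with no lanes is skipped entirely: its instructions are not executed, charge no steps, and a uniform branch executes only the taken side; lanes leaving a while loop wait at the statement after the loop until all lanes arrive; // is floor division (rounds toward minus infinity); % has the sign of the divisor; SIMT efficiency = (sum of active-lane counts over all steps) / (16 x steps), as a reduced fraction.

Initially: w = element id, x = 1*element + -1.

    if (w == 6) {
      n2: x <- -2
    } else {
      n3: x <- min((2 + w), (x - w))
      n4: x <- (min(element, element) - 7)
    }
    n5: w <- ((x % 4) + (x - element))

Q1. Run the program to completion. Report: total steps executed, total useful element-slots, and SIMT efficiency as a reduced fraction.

Answer: 5 steps, 63 useful, 63/80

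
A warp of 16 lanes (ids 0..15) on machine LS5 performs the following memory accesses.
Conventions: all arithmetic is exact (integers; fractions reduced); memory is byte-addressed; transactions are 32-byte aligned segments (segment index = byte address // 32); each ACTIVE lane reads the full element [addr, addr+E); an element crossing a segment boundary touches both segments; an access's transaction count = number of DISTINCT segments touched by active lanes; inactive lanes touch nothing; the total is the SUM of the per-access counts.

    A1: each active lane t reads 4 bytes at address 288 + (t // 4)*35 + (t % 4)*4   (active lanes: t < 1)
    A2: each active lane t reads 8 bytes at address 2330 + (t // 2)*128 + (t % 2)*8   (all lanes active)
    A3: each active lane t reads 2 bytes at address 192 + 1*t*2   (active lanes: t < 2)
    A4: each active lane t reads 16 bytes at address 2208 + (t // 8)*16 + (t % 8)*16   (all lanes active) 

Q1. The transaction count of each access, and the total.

A1: 1 transaction
A2: 16 transactions
A3: 1 transaction
A4: 5 transactions

Answer: 1,16,1,5; total 23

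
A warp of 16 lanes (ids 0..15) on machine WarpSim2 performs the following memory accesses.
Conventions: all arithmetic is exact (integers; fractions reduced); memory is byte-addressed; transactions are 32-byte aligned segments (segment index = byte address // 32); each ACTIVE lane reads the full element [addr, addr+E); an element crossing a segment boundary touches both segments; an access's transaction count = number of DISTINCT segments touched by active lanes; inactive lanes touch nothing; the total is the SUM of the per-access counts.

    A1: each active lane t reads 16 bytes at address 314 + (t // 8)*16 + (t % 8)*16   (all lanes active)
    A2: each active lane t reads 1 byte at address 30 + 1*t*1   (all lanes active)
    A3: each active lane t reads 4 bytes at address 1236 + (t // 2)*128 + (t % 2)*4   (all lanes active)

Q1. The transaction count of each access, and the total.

A1: 6 transactions
A2: 2 transactions
A3: 8 transactions

Answer: 6,2,8; total 16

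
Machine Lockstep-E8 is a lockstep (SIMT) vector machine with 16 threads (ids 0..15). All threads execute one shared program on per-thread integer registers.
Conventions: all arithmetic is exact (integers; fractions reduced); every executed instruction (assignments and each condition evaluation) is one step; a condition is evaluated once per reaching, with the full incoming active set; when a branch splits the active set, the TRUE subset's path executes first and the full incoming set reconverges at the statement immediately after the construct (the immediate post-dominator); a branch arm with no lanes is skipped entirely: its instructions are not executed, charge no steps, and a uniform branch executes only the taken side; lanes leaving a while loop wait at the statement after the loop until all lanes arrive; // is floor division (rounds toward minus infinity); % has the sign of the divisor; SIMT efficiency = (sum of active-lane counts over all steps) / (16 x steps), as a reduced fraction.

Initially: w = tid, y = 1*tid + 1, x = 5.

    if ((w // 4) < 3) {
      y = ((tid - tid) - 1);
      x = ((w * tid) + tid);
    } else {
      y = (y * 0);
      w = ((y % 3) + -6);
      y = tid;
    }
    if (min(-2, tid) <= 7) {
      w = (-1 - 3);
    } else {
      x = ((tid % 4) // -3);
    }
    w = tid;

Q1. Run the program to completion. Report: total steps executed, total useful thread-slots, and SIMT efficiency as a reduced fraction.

Answer: 9 steps, 100 useful, 25/36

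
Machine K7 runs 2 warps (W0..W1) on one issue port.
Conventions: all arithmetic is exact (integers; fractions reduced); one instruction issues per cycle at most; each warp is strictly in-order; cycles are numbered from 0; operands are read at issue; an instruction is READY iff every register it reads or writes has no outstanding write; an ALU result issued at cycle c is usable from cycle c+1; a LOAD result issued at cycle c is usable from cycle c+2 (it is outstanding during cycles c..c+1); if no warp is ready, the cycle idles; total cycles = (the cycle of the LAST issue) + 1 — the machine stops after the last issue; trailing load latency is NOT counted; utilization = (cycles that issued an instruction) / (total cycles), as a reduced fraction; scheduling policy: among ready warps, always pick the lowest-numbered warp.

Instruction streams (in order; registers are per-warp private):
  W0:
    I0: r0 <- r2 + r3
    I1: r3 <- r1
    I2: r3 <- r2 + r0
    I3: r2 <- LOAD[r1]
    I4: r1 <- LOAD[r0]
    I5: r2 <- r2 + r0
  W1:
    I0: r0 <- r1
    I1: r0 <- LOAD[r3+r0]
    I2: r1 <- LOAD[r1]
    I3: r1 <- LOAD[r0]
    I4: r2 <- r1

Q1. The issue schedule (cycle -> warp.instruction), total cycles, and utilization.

cycle 0: W0.I0
cycle 1: W0.I1
cycle 2: W0.I2
cycle 3: W0.I3
cycle 4: W0.I4
cycle 5: W0.I5
cycle 6: W1.I0
cycle 7: W1.I1
cycle 8: W1.I2
cycle 9: idle
cycle 10: W1.I3
cycle 11: idle
cycle 12: W1.I4

Answer: 13 cycles, utilization 11/13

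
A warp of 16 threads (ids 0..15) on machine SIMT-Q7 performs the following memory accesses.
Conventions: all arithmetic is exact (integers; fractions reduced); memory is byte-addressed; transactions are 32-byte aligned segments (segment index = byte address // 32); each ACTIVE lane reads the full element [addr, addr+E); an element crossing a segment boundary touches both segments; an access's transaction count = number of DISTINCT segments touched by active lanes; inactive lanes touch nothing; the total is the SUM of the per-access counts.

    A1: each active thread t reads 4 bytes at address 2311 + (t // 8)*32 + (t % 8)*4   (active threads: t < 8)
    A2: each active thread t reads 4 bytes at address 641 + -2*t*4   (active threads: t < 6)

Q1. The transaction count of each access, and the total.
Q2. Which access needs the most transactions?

A1: 2 transactions
A2: 3 transactions

Answer: 2,3; total 5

Answer: A2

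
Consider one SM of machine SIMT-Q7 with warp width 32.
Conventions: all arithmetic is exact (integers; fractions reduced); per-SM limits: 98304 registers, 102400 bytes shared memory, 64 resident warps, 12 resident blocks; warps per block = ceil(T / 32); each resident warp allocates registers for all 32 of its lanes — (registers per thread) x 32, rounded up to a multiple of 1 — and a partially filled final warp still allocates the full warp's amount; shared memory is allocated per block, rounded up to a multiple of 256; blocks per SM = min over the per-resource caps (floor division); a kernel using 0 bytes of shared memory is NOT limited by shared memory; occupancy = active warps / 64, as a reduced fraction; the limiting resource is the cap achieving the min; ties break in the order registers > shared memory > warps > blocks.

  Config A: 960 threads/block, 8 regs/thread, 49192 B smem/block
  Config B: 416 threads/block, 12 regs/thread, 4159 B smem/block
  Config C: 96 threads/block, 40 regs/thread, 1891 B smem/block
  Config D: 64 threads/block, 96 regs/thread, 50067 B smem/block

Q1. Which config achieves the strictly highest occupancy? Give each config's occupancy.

occupancies: A 15/16, B 13/16, C 9/16, D 1/16

Answer: A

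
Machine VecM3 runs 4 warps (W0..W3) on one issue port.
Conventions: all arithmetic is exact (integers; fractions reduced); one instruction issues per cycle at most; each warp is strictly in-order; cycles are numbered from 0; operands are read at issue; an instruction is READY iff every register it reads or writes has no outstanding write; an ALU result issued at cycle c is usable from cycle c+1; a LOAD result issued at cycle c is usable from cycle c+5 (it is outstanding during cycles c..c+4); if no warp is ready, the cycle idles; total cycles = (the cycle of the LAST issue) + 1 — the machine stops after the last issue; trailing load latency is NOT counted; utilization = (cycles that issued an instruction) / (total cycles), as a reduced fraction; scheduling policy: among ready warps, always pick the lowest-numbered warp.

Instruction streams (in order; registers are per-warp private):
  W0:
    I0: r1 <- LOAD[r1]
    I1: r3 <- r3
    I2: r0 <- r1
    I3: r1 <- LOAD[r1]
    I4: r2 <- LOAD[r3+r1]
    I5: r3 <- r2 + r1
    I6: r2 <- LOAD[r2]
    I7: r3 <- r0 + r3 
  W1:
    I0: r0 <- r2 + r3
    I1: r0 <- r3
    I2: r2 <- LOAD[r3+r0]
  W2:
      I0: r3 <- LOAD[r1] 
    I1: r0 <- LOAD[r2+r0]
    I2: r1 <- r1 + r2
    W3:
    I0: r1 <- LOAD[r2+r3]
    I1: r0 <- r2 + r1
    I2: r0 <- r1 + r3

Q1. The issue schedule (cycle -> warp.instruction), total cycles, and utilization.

cycle 0: W0.I0
cycle 1: W0.I1
cycle 2: W1.I0
cycle 3: W1.I1
cycle 4: W1.I2
cycle 5: W0.I2
cycle 6: W0.I3
cycle 7: W2.I0
cycle 8: W2.I1
cycle 9: W2.I2
cycle 10: W3.I0
cycle 11: W0.I4
cycle 12: idle
cycle 13: idle
cycle 14: idle
cycle 15: W3.I1
cycle 16: W0.I5
cycle 17: W0.I6
cycle 18: W0.I7
cycle 19: W3.I2

Answer: 20 cycles, utilization 17/20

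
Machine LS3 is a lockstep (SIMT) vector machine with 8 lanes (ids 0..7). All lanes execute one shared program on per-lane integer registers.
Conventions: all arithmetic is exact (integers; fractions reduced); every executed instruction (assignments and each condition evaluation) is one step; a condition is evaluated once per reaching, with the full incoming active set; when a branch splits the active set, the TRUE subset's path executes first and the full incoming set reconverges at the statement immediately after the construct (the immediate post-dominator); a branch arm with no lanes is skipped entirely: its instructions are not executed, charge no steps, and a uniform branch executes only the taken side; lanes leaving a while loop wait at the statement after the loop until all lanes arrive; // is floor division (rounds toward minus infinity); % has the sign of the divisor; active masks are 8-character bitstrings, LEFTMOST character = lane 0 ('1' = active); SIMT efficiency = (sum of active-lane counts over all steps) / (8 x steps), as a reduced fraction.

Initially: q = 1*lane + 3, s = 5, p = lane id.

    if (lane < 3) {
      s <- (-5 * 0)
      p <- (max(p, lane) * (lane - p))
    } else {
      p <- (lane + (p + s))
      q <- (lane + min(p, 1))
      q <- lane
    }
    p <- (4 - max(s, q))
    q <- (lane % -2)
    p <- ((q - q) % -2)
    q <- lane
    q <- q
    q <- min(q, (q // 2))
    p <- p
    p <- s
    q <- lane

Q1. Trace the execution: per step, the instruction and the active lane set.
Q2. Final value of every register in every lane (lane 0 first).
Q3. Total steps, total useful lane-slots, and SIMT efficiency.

step 0: eval (lane < 3)              11111111
step 1: s <- (-5 * 0)                11100000
step 2: p <- (max(p, lane) * (lane - p)) 11100000
step 3: p <- (lane + (p + s))        00011111
step 4: q <- (lane + min(p, 1))      00011111
step 5: q <- lane                    00011111
step 6: p <- (4 - max(s, q))         11111111
step 7: q <- (lane % -2)             11111111
step 8: p <- ((q - q) % -2)          11111111
step 9: q <- lane                    11111111
step 10: q <- q                       11111111
step 11: q <- min(q, (q // 2))        11111111
step 12: p <- p                       11111111
step 13: p <- s                       11111111
step 14: q <- lane                    11111111

Answer: 15 steps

q: 0,1,2,3,4,5,6,7
s: 0,0,0,5,5,5,5,5
p: 0,0,0,5,5,5,5,5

steps = 15; useful = 101; efficiency = 101/120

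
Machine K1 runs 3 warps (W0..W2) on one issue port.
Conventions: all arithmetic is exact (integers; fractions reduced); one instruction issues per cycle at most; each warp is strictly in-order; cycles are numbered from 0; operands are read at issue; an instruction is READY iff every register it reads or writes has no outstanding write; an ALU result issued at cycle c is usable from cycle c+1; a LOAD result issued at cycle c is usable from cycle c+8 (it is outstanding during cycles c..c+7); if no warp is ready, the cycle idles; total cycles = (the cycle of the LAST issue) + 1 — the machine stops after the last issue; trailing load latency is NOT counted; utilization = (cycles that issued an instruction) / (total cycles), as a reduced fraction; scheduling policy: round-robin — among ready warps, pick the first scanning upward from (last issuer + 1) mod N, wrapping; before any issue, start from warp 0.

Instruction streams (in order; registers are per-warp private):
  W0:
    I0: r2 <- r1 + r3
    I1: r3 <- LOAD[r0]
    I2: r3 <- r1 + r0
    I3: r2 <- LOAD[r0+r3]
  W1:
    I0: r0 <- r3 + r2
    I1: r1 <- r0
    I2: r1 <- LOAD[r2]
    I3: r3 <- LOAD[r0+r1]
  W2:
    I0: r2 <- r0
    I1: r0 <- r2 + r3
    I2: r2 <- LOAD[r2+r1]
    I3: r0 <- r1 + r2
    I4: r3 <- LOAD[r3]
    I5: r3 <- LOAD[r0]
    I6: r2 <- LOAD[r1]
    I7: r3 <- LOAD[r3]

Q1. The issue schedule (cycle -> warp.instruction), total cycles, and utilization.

cycle 0: W0.I0
cycle 1: W1.I0
cycle 2: W2.I0
cycle 3: W0.I1
cycle 4: W1.I1
cycle 5: W2.I1
cycle 6: W1.I2
cycle 7: W2.I2
cycle 8: idle
cycle 9: idle
cycle 10: idle
cycle 11: W0.I2
cycle 12: W0.I3
cycle 13: idle
cycle 14: W1.I3
cycle 15: W2.I3
cycle 16: W2.I4
cycle 17: idle
cycle 18: idle
cycle 19: idle
cycle 20: idle
cycle 21: idle
cycle 22: idle
cycle 23: idle
cycle 24: W2.I5
cycle 25: W2.I6
cycle 26: idle
cycle 27: idle
cycle 28: idle
cycle 29: idle
cycle 30: idle
cycle 31: idle
cycle 32: W2.I7

Answer: 33 cycles, utilization 16/33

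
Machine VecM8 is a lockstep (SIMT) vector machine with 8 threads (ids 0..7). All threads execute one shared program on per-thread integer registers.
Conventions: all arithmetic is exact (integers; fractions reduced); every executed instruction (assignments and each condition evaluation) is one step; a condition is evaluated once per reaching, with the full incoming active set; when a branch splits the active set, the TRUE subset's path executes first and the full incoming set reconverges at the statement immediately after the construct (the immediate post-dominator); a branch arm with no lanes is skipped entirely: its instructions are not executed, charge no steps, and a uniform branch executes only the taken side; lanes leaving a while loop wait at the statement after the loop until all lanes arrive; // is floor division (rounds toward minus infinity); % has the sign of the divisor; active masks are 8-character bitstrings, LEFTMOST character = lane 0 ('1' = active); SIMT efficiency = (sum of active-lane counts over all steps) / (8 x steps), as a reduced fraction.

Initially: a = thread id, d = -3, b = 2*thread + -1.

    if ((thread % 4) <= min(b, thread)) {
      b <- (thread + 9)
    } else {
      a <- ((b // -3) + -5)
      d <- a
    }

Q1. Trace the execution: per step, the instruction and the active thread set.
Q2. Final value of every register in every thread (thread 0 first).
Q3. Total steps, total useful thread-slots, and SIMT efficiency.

step 0: eval ((thread % 4) <= min(b, thread)) 11111111
step 1: b <- (thread + 9)            01111111
step 2: a <- ((b // -3) + -5)        10000000
step 3: d <- a                       10000000

Answer: 4 steps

a: -5,1,2,3,4,5,6,7
d: -5,-3,-3,-3,-3,-3,-3,-3
b: -1,10,11,12,13,14,15,16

steps = 4; useful = 17; efficiency = 17/32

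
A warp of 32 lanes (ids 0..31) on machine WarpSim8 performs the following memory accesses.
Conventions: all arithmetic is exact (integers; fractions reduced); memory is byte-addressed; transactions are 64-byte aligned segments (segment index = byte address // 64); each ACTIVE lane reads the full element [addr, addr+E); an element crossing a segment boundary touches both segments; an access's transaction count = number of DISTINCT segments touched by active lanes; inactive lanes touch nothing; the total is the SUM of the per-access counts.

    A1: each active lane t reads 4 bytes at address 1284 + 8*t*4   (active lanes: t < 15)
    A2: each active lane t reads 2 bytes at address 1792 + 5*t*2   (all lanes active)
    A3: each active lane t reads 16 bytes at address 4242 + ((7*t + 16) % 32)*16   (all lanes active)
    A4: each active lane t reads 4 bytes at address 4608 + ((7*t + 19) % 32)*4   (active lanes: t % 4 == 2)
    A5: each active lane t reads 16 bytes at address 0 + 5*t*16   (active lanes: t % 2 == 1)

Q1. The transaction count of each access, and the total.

A1: 8 transactions
A2: 5 transactions
A3: 9 transactions
A4: 2 transactions
A5: 16 transactions

Answer: 8,5,9,2,16; total 40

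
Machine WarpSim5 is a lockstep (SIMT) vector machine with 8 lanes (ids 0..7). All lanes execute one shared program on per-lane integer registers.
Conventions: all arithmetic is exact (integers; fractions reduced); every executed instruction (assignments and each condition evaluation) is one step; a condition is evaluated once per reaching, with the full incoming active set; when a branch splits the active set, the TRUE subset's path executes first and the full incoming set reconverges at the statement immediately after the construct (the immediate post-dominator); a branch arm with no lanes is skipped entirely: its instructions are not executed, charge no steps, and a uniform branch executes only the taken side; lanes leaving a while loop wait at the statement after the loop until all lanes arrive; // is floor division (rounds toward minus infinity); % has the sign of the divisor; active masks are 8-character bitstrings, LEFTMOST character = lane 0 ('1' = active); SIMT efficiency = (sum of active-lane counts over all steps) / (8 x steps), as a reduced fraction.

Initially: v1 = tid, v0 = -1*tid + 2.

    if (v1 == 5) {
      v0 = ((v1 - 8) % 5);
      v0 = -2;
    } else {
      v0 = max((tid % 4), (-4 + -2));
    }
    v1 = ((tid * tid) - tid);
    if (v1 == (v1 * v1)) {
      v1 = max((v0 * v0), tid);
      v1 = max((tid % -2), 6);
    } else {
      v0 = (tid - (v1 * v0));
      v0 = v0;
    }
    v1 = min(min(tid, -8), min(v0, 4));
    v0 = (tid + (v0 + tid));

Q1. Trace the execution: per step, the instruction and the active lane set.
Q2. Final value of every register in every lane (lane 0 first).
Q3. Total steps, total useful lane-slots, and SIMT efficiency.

step 0: eval (v1 == 5)               11111111
step 1: v0 <- ((v1 - 8) % 5)         00000100
step 2: v0 <- -2                     00000100
step 3: v0 <- max((tid % 4), (-4 + -2)) 11111011
step 4: v1 <- ((tid * tid) - tid)    11111111
step 5: eval (v1 == (v1 * v1))       11111111
step 6: v1 <- max((v0 * v0), tid)    11000000
step 7: v1 <- max((tid % -2), 6)     11000000
step 8: v0 <- (tid - (v1 * v0))      00111111
step 9: v0 <- v0                     00111111
step 10: v1 <- min(min(tid, -8), min(v0, 4)) 11111111
step 11: v0 <- (tid + (v0 + tid))     11111111

Answer: 12 steps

v1: -8,-8,-8,-15,-8,-8,-54,-119
v0: 0,3,2,-9,12,55,-42,-105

steps = 12; useful = 65; efficiency = 65/96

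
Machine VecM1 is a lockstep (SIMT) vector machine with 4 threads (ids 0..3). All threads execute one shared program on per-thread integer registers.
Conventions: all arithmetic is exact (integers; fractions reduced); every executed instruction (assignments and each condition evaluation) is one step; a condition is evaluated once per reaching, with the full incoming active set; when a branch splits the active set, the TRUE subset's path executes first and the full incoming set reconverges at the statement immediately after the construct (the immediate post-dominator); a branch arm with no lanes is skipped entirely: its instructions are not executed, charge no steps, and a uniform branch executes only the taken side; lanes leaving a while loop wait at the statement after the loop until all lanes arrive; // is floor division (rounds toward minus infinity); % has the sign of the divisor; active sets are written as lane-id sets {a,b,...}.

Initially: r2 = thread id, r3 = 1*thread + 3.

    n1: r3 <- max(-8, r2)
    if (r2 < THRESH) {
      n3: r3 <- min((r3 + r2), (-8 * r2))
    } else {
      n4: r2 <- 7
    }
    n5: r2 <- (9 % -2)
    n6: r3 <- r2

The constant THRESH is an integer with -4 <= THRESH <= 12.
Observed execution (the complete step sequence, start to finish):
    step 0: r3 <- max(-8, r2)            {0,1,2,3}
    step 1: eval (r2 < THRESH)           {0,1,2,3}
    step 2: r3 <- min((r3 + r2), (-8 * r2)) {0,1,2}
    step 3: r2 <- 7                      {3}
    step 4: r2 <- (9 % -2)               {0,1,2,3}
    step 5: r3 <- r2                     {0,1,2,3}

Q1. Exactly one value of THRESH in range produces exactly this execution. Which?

Answer: THRESH = 3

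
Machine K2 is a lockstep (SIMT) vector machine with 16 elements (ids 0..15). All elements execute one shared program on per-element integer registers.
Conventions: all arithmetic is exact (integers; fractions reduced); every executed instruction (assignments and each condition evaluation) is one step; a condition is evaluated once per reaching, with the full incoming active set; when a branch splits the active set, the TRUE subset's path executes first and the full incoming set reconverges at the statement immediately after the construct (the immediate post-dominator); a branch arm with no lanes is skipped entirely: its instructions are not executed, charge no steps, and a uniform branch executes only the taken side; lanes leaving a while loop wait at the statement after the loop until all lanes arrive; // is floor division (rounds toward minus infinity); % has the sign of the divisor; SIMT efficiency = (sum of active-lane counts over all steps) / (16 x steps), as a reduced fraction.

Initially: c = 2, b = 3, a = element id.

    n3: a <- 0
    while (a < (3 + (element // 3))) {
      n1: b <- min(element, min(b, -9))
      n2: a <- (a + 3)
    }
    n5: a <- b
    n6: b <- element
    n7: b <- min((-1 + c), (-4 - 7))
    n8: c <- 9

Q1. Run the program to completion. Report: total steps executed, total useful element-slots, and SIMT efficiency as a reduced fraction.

Answer: 15 steps, 195 useful, 13/16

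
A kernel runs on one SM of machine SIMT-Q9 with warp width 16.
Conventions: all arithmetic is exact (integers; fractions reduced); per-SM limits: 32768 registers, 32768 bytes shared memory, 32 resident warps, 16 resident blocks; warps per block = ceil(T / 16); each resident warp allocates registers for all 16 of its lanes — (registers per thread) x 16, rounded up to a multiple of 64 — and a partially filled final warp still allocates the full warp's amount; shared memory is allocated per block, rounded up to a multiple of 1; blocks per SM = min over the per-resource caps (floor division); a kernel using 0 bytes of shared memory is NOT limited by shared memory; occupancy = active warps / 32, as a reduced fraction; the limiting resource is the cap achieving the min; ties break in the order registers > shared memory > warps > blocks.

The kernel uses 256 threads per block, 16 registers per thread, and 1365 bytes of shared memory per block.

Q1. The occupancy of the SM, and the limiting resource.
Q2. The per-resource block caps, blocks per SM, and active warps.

Answer: occupancy 1, limited by warps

registers: 8 blocks
shared memory: 24 blocks
warps: 2 blocks
blocks: 16 blocks

Answer: 2 blocks, 32 active warps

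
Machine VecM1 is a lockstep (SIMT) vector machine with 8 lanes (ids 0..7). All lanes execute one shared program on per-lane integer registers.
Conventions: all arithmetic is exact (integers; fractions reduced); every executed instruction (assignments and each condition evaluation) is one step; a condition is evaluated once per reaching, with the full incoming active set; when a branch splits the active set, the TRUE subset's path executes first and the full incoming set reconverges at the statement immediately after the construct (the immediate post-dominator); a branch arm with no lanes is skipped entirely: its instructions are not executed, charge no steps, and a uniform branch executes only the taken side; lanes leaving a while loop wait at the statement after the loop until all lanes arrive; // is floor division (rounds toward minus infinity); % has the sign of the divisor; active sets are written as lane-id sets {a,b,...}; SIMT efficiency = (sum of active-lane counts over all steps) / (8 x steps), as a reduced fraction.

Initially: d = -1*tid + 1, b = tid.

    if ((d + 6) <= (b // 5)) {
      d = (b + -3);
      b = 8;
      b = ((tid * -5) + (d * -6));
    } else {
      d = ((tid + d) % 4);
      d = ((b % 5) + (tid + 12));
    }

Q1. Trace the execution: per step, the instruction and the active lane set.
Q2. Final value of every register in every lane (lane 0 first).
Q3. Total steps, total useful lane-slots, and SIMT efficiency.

step 0: eval ((d + 6) <= (b // 5))   {0,1,2,3,4,5,6,7}
step 1: d <- (b + -3)                {6,7}
step 2: b <- 8                       {6,7}
step 3: b <- ((tid * -5) + (d * -6)) {6,7}
step 4: d <- ((tid + d) % 4)         {0,1,2,3,4,5}
step 5: d <- ((b % 5) + (tid + 12))  {0,1,2,3,4,5}

Answer: 6 steps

d: 12,14,16,18,20,17,3,4
b: 0,1,2,3,4,5,-48,-59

steps = 6; useful = 26; efficiency = 26/48 = 13/24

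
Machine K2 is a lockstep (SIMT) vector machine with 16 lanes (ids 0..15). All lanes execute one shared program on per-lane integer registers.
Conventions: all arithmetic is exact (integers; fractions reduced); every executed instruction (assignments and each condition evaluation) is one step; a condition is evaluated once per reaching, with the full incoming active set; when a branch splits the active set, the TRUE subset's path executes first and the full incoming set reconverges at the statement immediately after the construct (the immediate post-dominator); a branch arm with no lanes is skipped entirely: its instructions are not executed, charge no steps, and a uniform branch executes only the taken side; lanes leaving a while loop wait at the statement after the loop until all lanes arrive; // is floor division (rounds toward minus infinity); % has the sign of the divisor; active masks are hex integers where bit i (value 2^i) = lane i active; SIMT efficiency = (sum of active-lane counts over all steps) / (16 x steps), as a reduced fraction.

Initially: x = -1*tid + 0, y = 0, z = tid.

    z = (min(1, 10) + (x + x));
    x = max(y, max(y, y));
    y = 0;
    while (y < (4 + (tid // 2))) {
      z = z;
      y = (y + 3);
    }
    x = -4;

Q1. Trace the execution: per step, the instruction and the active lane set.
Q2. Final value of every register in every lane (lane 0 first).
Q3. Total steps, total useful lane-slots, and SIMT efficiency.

step 0: z <- (min(1, 10) + (x + x))  0xffff
step 1: x <- max(y, max(y, y))       0xffff
step 2: y <- 0                       0xffff
step 3: eval (y < (4 + (tid // 2)))  0xffff
step 4: z <- z                       0xffff
step 5: y <- (y + 3)                 0xffff
step 6: eval (y < (4 + (tid // 2)))  0xffff
step 7: z <- z                       0xffff
step 8: y <- (y + 3)                 0xffff
step 9: eval (y < (4 + (tid // 2)))  0xffff
step 10: z <- z                       0xffc0
step 11: y <- (y + 3)                 0xffc0
step 12: eval (y < (4 + (tid // 2)))  0xffc0
step 13: z <- z                       0xf000
step 14: y <- (y + 3)                 0xf000
step 15: eval (y < (4 + (tid // 2)))  0xf000
step 16: x <- -4                      0xffff

Answer: 17 steps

x: -4,-4,-4,-4,-4,-4,-4,-4,-4,-4,-4,-4,-4,-4,-4,-4
y: 6,6,6,6,6,6,9,9,9,9,9,9,12,12,12,12
z: 1,-1,-3,-5,-7,-9,-11,-13,-15,-17,-19,-21,-23,-25,-27,-29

steps = 17; useful = 218; efficiency = 218/272 = 109/136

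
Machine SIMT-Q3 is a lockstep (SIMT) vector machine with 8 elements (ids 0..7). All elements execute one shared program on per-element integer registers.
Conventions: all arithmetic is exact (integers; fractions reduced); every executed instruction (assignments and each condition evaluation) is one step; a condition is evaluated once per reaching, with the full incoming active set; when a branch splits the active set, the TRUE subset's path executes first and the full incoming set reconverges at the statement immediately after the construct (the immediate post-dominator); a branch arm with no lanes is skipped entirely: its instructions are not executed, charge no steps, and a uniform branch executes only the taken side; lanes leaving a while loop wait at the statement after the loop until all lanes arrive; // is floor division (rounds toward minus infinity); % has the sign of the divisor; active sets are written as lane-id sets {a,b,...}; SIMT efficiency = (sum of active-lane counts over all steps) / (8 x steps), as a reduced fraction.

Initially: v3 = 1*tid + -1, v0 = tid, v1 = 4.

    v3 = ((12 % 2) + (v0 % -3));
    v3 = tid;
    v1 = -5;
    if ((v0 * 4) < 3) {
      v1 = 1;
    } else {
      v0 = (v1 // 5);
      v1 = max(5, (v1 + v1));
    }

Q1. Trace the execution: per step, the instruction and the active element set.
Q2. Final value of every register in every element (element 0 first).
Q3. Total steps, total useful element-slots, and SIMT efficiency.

step 0: v3 <- ((12 % 2) + (v0 % -3)) {0,1,2,3,4,5,6,7}
step 1: v3 <- tid                    {0,1,2,3,4,5,6,7}
step 2: v1 <- -5                     {0,1,2,3,4,5,6,7}
step 3: eval ((v0 * 4) < 3)          {0,1,2,3,4,5,6,7}
step 4: v1 <- 1                      {0}
step 5: v0 <- (v1 // 5)              {1,2,3,4,5,6,7}
step 6: v1 <- max(5, (v1 + v1))      {1,2,3,4,5,6,7}

Answer: 7 steps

v3: 0,1,2,3,4,5,6,7
v0: 0,-1,-1,-1,-1,-1,-1,-1
v1: 1,5,5,5,5,5,5,5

steps = 7; useful = 47; efficiency = 47/56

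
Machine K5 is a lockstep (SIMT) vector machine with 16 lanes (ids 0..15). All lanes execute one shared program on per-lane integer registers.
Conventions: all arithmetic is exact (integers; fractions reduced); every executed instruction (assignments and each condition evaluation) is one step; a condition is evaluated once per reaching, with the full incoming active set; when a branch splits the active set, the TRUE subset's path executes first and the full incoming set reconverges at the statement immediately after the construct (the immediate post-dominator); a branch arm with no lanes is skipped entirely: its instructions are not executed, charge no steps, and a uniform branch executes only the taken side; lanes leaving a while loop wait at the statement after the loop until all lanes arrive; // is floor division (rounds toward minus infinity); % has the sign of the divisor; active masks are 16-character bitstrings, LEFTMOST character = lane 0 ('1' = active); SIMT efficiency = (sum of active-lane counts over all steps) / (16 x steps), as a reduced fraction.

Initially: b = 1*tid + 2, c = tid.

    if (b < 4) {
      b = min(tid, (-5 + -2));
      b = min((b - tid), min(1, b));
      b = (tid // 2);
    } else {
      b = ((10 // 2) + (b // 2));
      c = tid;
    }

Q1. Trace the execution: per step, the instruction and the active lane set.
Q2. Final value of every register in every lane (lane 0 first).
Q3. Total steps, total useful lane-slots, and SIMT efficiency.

step 0: eval (b < 4)                 1111111111111111
step 1: b <- min(tid, (-5 + -2))     1100000000000000
step 2: b <- min((b - tid), min(1, b)) 1100000000000000
step 3: b <- (tid // 2)              1100000000000000
step 4: b <- ((10 // 2) + (b // 2))  0011111111111111
step 5: c <- tid                     0011111111111111

Answer: 6 steps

b: 0,0,7,7,8,8,9,9,10,10,11,11,12,12,13,13
c: 0,1,2,3,4,5,6,7,8,9,10,11,12,13,14,15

steps = 6; useful = 50; efficiency = 50/96 = 25/48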